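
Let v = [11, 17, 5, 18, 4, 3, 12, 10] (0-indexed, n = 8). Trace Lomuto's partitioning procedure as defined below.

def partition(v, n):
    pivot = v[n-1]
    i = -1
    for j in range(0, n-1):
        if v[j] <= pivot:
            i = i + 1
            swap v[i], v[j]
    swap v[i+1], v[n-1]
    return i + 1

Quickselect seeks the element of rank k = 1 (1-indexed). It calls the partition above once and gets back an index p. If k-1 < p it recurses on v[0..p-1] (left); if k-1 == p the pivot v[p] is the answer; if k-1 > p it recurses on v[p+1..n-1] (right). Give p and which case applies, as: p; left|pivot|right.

3; left

pivot = v[7] = 10; i = -1
j=0: v[0]=11 > 10 → no swap
j=1: v[1]=17 > 10 → no swap
j=2: v[2]=5 ≤ 10 → i=0, swap v[0],v[2] → [5, 17, 11, 18, 4, 3, 12, 10]
j=3: v[3]=18 > 10 → no swap
j=4: v[4]=4 ≤ 10 → i=1, swap v[1],v[4] → [5, 4, 11, 18, 17, 3, 12, 10]
j=5: v[5]=3 ≤ 10 → i=2, swap v[2],v[5] → [5, 4, 3, 18, 17, 11, 12, 10]
j=6: v[6]=12 > 10 → no swap
final swap v[3],v[7] → [5, 4, 3, 10, 17, 11, 12, 18]; return 3
p = 3; k-1 = 0 < 3 ⇒ left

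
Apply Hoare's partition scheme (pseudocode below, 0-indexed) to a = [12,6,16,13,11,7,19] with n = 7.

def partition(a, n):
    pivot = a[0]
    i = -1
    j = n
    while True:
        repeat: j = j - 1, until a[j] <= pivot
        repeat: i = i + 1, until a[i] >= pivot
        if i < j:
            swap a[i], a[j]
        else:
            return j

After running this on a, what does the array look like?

[7,6,11,13,16,12,19]

pivot=12
j stops at 5 (7), i stops at 0 (12); swap ⇒ [7,6,16,13,11,12,19]
j stops at 4 (11), i stops at 2 (16); swap ⇒ [7,6,11,13,16,12,19]
j stops at 2, i stops at 3; i≥j ⇒ return 2. a=[7,6,11,13,16,12,19]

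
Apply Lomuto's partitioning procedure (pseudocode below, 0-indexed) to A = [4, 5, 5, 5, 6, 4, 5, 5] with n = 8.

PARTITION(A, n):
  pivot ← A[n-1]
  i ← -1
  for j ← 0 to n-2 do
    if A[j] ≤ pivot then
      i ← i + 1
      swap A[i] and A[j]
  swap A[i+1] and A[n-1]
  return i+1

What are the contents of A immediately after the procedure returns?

pivot = A[7] = 5; i = -1
j=0: A[0]=4 ≤ 5 → i=0, swap A[0],A[0] (no change) → [4, 5, 5, 5, 6, 4, 5, 5]
j=1: A[1]=5 ≤ 5 → i=1, swap A[1],A[1] (no change) → [4, 5, 5, 5, 6, 4, 5, 5]
j=2: A[2]=5 ≤ 5 → i=2, swap A[2],A[2] (no change) → [4, 5, 5, 5, 6, 4, 5, 5]
j=3: A[3]=5 ≤ 5 → i=3, swap A[3],A[3] (no change) → [4, 5, 5, 5, 6, 4, 5, 5]
j=4: A[4]=6 > 5 → no swap
j=5: A[5]=4 ≤ 5 → i=4, swap A[4],A[5] → [4, 5, 5, 5, 4, 6, 5, 5]
j=6: A[6]=5 ≤ 5 → i=5, swap A[5],A[6] → [4, 5, 5, 5, 4, 5, 6, 5]
final swap A[6],A[7] → [4, 5, 5, 5, 4, 5, 5, 6]; return 6

[4, 5, 5, 5, 4, 5, 5, 6]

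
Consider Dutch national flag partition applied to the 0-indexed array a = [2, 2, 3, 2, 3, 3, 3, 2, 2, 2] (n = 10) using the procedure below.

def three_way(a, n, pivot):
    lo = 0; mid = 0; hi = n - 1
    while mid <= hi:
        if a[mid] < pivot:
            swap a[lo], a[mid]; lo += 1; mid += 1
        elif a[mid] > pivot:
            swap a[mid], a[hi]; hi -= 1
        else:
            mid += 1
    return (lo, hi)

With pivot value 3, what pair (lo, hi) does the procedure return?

pivot = 3; lo=0, mid=0, hi=9
a[mid]=2<3: swap a[0],a[0]; lo=1,mid=1 → [2, 2, 3, 2, 3, 3, 3, 2, 2, 2]
a[mid]=2<3: swap a[1],a[1]; lo=2,mid=2 → [2, 2, 3, 2, 3, 3, 3, 2, 2, 2]
a[mid]=3=3: mid=3
a[mid]=2<3: swap a[2],a[3]; lo=3,mid=4 → [2, 2, 2, 3, 3, 3, 3, 2, 2, 2]
a[mid]=3=3: mid=5
a[mid]=3=3: mid=6
a[mid]=3=3: mid=7
a[mid]=2<3: swap a[3],a[7]; lo=4,mid=8 → [2, 2, 2, 2, 3, 3, 3, 3, 2, 2]
a[mid]=2<3: swap a[4],a[8]; lo=5,mid=9 → [2, 2, 2, 2, 2, 3, 3, 3, 3, 2]
a[mid]=2<3: swap a[5],a[9]; lo=6,mid=10 → [2, 2, 2, 2, 2, 2, 3, 3, 3, 3]
end: lo=6, hi=9; a = [2, 2, 2, 2, 2, 2, 3, 3, 3, 3]

(6, 9)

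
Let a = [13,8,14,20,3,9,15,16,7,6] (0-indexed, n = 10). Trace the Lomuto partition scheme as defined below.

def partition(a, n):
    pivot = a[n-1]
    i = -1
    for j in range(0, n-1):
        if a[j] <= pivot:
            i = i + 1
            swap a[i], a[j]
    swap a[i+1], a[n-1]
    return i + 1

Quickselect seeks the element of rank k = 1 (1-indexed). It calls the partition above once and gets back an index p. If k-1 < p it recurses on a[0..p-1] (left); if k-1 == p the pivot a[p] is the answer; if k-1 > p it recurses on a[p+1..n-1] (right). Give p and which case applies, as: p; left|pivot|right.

pivot = a[9] = 6; i = -1
j=0: a[0]=13 > 6 → no swap
j=1: a[1]=8 > 6 → no swap
j=2: a[2]=14 > 6 → no swap
j=3: a[3]=20 > 6 → no swap
j=4: a[4]=3 ≤ 6 → i=0, swap a[0],a[4] → [3,8,14,20,13,9,15,16,7,6]
j=5: a[5]=9 > 6 → no swap
j=6: a[6]=15 > 6 → no swap
j=7: a[7]=16 > 6 → no swap
j=8: a[8]=7 > 6 → no swap
final swap a[1],a[9] → [3,6,14,20,13,9,15,16,7,8]; return 1
p = 1; k-1 = 0 < 1 ⇒ left

1; left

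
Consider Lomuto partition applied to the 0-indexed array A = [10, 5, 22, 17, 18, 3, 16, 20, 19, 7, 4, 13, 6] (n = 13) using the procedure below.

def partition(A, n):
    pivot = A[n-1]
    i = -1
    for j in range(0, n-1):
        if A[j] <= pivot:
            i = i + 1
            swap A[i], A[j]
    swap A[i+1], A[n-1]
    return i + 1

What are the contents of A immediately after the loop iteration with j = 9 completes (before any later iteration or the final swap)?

[5, 3, 22, 17, 18, 10, 16, 20, 19, 7, 4, 13, 6]

pivot = A[12] = 6; i = -1
j=0: A[0]=10 > 6 → no swap
j=1: A[1]=5 ≤ 6 → i=0, swap A[0],A[1] → [5, 10, 22, 17, 18, 3, 16, 20, 19, 7, 4, 13, 6]
j=2: A[2]=22 > 6 → no swap
j=3: A[3]=17 > 6 → no swap
j=4: A[4]=18 > 6 → no swap
j=5: A[5]=3 ≤ 6 → i=1, swap A[1],A[5] → [5, 3, 22, 17, 18, 10, 16, 20, 19, 7, 4, 13, 6]
j=6: A[6]=16 > 6 → no swap
j=7: A[7]=20 > 6 → no swap
j=8: A[8]=19 > 6 → no swap
j=9: A[9]=7 > 6 → no swap
(after j=9) A = [5, 3, 22, 17, 18, 10, 16, 20, 19, 7, 4, 13, 6]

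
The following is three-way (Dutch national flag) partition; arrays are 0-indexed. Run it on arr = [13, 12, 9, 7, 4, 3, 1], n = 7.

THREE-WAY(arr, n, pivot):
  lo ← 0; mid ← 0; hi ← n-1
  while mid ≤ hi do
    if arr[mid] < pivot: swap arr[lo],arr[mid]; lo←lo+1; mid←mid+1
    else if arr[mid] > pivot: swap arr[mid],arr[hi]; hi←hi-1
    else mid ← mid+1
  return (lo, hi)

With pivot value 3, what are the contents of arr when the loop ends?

[1, 3, 7, 4, 9, 12, 13]

lo=0 mid=0 hi=6
13>3: swap(0,6), hi=5 ⇒ [1, 12, 9, 7, 4, 3, 13]
1<3: swap(0,0), lo=1 mid=1 ⇒ [1, 12, 9, 7, 4, 3, 13]
12>3: swap(1,5), hi=4 ⇒ [1, 3, 9, 7, 4, 12, 13]
3=3: mid=2
9>3: swap(2,4), hi=3 ⇒ [1, 3, 4, 7, 9, 12, 13]
4>3: swap(2,3), hi=2 ⇒ [1, 3, 7, 4, 9, 12, 13]
7>3: swap(2,2), hi=1 ⇒ [1, 3, 7, 4, 9, 12, 13]
done. lo=1 hi=1; arr=[1, 3, 7, 4, 9, 12, 13]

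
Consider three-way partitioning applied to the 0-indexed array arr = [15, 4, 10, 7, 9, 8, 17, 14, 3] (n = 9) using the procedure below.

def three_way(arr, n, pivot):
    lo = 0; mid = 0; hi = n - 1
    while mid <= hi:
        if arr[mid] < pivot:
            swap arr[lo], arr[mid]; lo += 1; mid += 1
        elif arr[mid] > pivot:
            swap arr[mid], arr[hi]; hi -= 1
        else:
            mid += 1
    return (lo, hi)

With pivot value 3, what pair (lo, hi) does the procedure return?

lo=0 mid=0 hi=8
15>3: swap(0,8), hi=7 ⇒ [3, 4, 10, 7, 9, 8, 17, 14, 15]
3=3: mid=1
4>3: swap(1,7), hi=6 ⇒ [3, 14, 10, 7, 9, 8, 17, 4, 15]
14>3: swap(1,6), hi=5 ⇒ [3, 17, 10, 7, 9, 8, 14, 4, 15]
17>3: swap(1,5), hi=4 ⇒ [3, 8, 10, 7, 9, 17, 14, 4, 15]
8>3: swap(1,4), hi=3 ⇒ [3, 9, 10, 7, 8, 17, 14, 4, 15]
9>3: swap(1,3), hi=2 ⇒ [3, 7, 10, 9, 8, 17, 14, 4, 15]
7>3: swap(1,2), hi=1 ⇒ [3, 10, 7, 9, 8, 17, 14, 4, 15]
10>3: swap(1,1), hi=0 ⇒ [3, 10, 7, 9, 8, 17, 14, 4, 15]
done. lo=0 hi=0; arr=[3, 10, 7, 9, 8, 17, 14, 4, 15]

(0, 0)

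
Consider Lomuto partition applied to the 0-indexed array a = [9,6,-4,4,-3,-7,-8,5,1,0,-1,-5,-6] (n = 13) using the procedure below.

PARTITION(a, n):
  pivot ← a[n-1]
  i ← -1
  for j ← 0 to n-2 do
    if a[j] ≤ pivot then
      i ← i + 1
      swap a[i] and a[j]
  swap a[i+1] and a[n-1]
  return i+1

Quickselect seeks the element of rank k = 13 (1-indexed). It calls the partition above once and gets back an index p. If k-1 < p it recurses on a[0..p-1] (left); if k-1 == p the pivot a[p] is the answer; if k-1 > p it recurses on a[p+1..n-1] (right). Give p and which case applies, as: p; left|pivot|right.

2; right

pivot = a[12] = -6; i = -1
j=0: a[0]=9 > -6 → no swap
j=1: a[1]=6 > -6 → no swap
j=2: a[2]=-4 > -6 → no swap
j=3: a[3]=4 > -6 → no swap
j=4: a[4]=-3 > -6 → no swap
j=5: a[5]=-7 ≤ -6 → i=0, swap a[0],a[5] → [-7,6,-4,4,-3,9,-8,5,1,0,-1,-5,-6]
j=6: a[6]=-8 ≤ -6 → i=1, swap a[1],a[6] → [-7,-8,-4,4,-3,9,6,5,1,0,-1,-5,-6]
j=7: a[7]=5 > -6 → no swap
j=8: a[8]=1 > -6 → no swap
j=9: a[9]=0 > -6 → no swap
j=10: a[10]=-1 > -6 → no swap
j=11: a[11]=-5 > -6 → no swap
final swap a[2],a[12] → [-7,-8,-6,4,-3,9,6,5,1,0,-1,-5,-4]; return 2
p = 2; k-1 = 12 > 2 ⇒ right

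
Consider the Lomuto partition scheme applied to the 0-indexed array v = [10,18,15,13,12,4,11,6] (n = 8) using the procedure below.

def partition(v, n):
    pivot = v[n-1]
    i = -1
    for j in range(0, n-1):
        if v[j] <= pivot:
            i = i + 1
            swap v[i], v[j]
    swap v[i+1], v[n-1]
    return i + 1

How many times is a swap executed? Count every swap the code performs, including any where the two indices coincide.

pivot = v[7] = 6; i = -1
j=0: v[0]=10 > 6 → no swap
j=1: v[1]=18 > 6 → no swap
j=2: v[2]=15 > 6 → no swap
j=3: v[3]=13 > 6 → no swap
j=4: v[4]=12 > 6 → no swap
j=5: v[5]=4 ≤ 6 → i=0, swap v[0],v[5] → [4,18,15,13,12,10,11,6]
j=6: v[6]=11 > 6 → no swap
final swap v[1],v[7] → [4,6,15,13,12,10,11,18]; return 1

2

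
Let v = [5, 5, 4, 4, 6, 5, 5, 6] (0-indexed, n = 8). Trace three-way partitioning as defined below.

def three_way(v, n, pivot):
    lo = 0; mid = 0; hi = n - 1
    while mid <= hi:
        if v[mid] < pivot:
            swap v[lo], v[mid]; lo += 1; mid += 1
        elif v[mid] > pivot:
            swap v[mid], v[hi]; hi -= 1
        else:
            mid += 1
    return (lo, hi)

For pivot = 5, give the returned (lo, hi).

pivot = 5; lo=0, mid=0, hi=7
v[mid]=5=5: mid=1
v[mid]=5=5: mid=2
v[mid]=4<5: swap v[0],v[2]; lo=1,mid=3 → [4, 5, 5, 4, 6, 5, 5, 6]
v[mid]=4<5: swap v[1],v[3]; lo=2,mid=4 → [4, 4, 5, 5, 6, 5, 5, 6]
v[mid]=6>5: swap v[4],v[7]; hi=6 → [4, 4, 5, 5, 6, 5, 5, 6]
v[mid]=6>5: swap v[4],v[6]; hi=5 → [4, 4, 5, 5, 5, 5, 6, 6]
v[mid]=5=5: mid=5
v[mid]=5=5: mid=6
end: lo=2, hi=5; v = [4, 4, 5, 5, 5, 5, 6, 6]

(2, 5)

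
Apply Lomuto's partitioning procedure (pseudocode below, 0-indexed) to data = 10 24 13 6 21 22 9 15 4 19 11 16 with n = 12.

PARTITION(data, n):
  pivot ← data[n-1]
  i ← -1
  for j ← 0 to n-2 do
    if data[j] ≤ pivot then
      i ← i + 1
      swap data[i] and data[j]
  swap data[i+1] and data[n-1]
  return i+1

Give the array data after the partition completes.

pivot=16, i=-1
j=0: 10≤16, i=0, swap(0,0) ⇒ 10 24 13 6 21 22 9 15 4 19 11 16
j=1: 24>16, skip
j=2: 13≤16, i=1, swap(1,2) ⇒ 10 13 24 6 21 22 9 15 4 19 11 16
j=3: 6≤16, i=2, swap(2,3) ⇒ 10 13 6 24 21 22 9 15 4 19 11 16
j=4: 21>16, skip
j=5: 22>16, skip
j=6: 9≤16, i=3, swap(3,6) ⇒ 10 13 6 9 21 22 24 15 4 19 11 16
j=7: 15≤16, i=4, swap(4,7) ⇒ 10 13 6 9 15 22 24 21 4 19 11 16
j=8: 4≤16, i=5, swap(5,8) ⇒ 10 13 6 9 15 4 24 21 22 19 11 16
j=9: 19>16, skip
j=10: 11≤16, i=6, swap(6,10) ⇒ 10 13 6 9 15 4 11 21 22 19 24 16
swap(7,11) ⇒ 10 13 6 9 15 4 11 16 22 19 24 21; return 7

10 13 6 9 15 4 11 16 22 19 24 21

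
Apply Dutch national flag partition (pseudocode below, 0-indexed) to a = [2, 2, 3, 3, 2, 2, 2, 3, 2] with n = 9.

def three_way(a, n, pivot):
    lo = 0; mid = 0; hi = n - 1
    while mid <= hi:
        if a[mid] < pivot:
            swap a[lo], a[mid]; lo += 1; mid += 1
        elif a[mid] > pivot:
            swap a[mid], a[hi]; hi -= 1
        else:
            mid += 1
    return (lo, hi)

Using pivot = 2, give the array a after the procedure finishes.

pivot = 2; lo=0, mid=0, hi=8
a[mid]=2=2: mid=1
a[mid]=2=2: mid=2
a[mid]=3>2: swap a[2],a[8]; hi=7 → [2, 2, 2, 3, 2, 2, 2, 3, 3]
a[mid]=2=2: mid=3
a[mid]=3>2: swap a[3],a[7]; hi=6 → [2, 2, 2, 3, 2, 2, 2, 3, 3]
a[mid]=3>2: swap a[3],a[6]; hi=5 → [2, 2, 2, 2, 2, 2, 3, 3, 3]
a[mid]=2=2: mid=4
a[mid]=2=2: mid=5
a[mid]=2=2: mid=6
end: lo=0, hi=5; a = [2, 2, 2, 2, 2, 2, 3, 3, 3]

[2, 2, 2, 2, 2, 2, 3, 3, 3]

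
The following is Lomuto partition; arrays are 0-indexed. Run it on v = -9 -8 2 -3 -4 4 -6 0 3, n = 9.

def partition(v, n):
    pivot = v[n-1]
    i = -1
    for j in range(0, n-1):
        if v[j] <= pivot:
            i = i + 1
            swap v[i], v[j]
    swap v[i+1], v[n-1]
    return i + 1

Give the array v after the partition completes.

-9 -8 2 -3 -4 -6 0 3 4

pivot=3, i=-1
j=0: -9≤3, i=0, swap(0,0) ⇒ -9 -8 2 -3 -4 4 -6 0 3
j=1: -8≤3, i=1, swap(1,1) ⇒ -9 -8 2 -3 -4 4 -6 0 3
j=2: 2≤3, i=2, swap(2,2) ⇒ -9 -8 2 -3 -4 4 -6 0 3
j=3: -3≤3, i=3, swap(3,3) ⇒ -9 -8 2 -3 -4 4 -6 0 3
j=4: -4≤3, i=4, swap(4,4) ⇒ -9 -8 2 -3 -4 4 -6 0 3
j=5: 4>3, skip
j=6: -6≤3, i=5, swap(5,6) ⇒ -9 -8 2 -3 -4 -6 4 0 3
j=7: 0≤3, i=6, swap(6,7) ⇒ -9 -8 2 -3 -4 -6 0 4 3
swap(7,8) ⇒ -9 -8 2 -3 -4 -6 0 3 4; return 7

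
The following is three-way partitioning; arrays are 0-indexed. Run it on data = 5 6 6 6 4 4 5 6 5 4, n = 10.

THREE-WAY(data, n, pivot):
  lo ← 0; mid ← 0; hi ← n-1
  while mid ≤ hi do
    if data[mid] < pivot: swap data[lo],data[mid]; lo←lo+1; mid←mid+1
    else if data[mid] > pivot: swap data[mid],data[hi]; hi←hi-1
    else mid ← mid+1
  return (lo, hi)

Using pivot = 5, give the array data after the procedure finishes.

4 4 4 5 5 5 6 6 6 6

pivot = 5; lo=0, mid=0, hi=9
data[mid]=5=5: mid=1
data[mid]=6>5: swap data[1],data[9]; hi=8 → 5 4 6 6 4 4 5 6 5 6
data[mid]=4<5: swap data[0],data[1]; lo=1,mid=2 → 4 5 6 6 4 4 5 6 5 6
data[mid]=6>5: swap data[2],data[8]; hi=7 → 4 5 5 6 4 4 5 6 6 6
data[mid]=5=5: mid=3
data[mid]=6>5: swap data[3],data[7]; hi=6 → 4 5 5 6 4 4 5 6 6 6
data[mid]=6>5: swap data[3],data[6]; hi=5 → 4 5 5 5 4 4 6 6 6 6
data[mid]=5=5: mid=4
data[mid]=4<5: swap data[1],data[4]; lo=2,mid=5 → 4 4 5 5 5 4 6 6 6 6
data[mid]=4<5: swap data[2],data[5]; lo=3,mid=6 → 4 4 4 5 5 5 6 6 6 6
end: lo=3, hi=5; data = 4 4 4 5 5 5 6 6 6 6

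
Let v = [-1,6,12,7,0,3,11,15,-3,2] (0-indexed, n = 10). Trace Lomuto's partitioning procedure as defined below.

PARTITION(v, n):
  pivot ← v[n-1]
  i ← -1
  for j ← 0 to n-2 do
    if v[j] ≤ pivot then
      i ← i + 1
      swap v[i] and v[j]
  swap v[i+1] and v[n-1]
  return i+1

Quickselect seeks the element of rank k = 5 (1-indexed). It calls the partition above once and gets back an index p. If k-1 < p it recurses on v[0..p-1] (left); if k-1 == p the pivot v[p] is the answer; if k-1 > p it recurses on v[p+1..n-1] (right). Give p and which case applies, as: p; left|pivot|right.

3; right

pivot=2, i=-1
j=0: -1≤2, i=0, swap(0,0) ⇒ [-1,6,12,7,0,3,11,15,-3,2]
j=1: 6>2, skip
j=2: 12>2, skip
j=3: 7>2, skip
j=4: 0≤2, i=1, swap(1,4) ⇒ [-1,0,12,7,6,3,11,15,-3,2]
j=5: 3>2, skip
j=6: 11>2, skip
j=7: 15>2, skip
j=8: -3≤2, i=2, swap(2,8) ⇒ [-1,0,-3,7,6,3,11,15,12,2]
swap(3,9) ⇒ [-1,0,-3,2,6,3,11,15,12,7]; return 3
p = 3; k-1 = 4 > 3 ⇒ right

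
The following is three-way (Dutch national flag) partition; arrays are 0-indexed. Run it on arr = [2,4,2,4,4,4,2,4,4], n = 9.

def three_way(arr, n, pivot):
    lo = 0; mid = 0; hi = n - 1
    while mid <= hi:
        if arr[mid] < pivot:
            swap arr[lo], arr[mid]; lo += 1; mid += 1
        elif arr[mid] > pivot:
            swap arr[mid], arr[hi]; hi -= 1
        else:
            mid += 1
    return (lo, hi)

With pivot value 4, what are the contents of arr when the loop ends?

pivot = 4; lo=0, mid=0, hi=8
arr[mid]=2<4: swap arr[0],arr[0]; lo=1,mid=1 → [2,4,2,4,4,4,2,4,4]
arr[mid]=4=4: mid=2
arr[mid]=2<4: swap arr[1],arr[2]; lo=2,mid=3 → [2,2,4,4,4,4,2,4,4]
arr[mid]=4=4: mid=4
arr[mid]=4=4: mid=5
arr[mid]=4=4: mid=6
arr[mid]=2<4: swap arr[2],arr[6]; lo=3,mid=7 → [2,2,2,4,4,4,4,4,4]
arr[mid]=4=4: mid=8
arr[mid]=4=4: mid=9
end: lo=3, hi=8; arr = [2,2,2,4,4,4,4,4,4]

[2,2,2,4,4,4,4,4,4]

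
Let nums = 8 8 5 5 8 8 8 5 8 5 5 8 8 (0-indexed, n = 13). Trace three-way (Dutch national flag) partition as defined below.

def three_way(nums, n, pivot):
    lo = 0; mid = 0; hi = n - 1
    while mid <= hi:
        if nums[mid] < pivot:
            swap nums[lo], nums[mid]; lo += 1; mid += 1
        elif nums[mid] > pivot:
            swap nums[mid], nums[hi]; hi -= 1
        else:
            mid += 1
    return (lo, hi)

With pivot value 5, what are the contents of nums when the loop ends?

5 5 5 5 5 8 8 8 8 8 8 8 8

lo=0 mid=0 hi=12
8>5: swap(0,12), hi=11 ⇒ 8 8 5 5 8 8 8 5 8 5 5 8 8
8>5: swap(0,11), hi=10 ⇒ 8 8 5 5 8 8 8 5 8 5 5 8 8
8>5: swap(0,10), hi=9 ⇒ 5 8 5 5 8 8 8 5 8 5 8 8 8
5=5: mid=1
8>5: swap(1,9), hi=8 ⇒ 5 5 5 5 8 8 8 5 8 8 8 8 8
5=5: mid=2
5=5: mid=3
5=5: mid=4
8>5: swap(4,8), hi=7 ⇒ 5 5 5 5 8 8 8 5 8 8 8 8 8
8>5: swap(4,7), hi=6 ⇒ 5 5 5 5 5 8 8 8 8 8 8 8 8
5=5: mid=5
8>5: swap(5,6), hi=5 ⇒ 5 5 5 5 5 8 8 8 8 8 8 8 8
8>5: swap(5,5), hi=4 ⇒ 5 5 5 5 5 8 8 8 8 8 8 8 8
done. lo=0 hi=4; nums=5 5 5 5 5 8 8 8 8 8 8 8 8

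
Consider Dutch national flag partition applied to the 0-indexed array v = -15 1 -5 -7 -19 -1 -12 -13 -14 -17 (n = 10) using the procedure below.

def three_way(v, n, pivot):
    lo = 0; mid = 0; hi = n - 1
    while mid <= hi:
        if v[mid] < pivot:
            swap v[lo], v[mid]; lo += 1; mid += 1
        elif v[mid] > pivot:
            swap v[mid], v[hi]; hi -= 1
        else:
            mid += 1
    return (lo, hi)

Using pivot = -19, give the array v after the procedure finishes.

-19 -5 -7 1 -1 -12 -13 -14 -17 -15

pivot = -19; lo=0, mid=0, hi=9
v[mid]=-15>-19: swap v[0],v[9]; hi=8 → -17 1 -5 -7 -19 -1 -12 -13 -14 -15
v[mid]=-17>-19: swap v[0],v[8]; hi=7 → -14 1 -5 -7 -19 -1 -12 -13 -17 -15
v[mid]=-14>-19: swap v[0],v[7]; hi=6 → -13 1 -5 -7 -19 -1 -12 -14 -17 -15
v[mid]=-13>-19: swap v[0],v[6]; hi=5 → -12 1 -5 -7 -19 -1 -13 -14 -17 -15
v[mid]=-12>-19: swap v[0],v[5]; hi=4 → -1 1 -5 -7 -19 -12 -13 -14 -17 -15
v[mid]=-1>-19: swap v[0],v[4]; hi=3 → -19 1 -5 -7 -1 -12 -13 -14 -17 -15
v[mid]=-19=-19: mid=1
v[mid]=1>-19: swap v[1],v[3]; hi=2 → -19 -7 -5 1 -1 -12 -13 -14 -17 -15
v[mid]=-7>-19: swap v[1],v[2]; hi=1 → -19 -5 -7 1 -1 -12 -13 -14 -17 -15
v[mid]=-5>-19: swap v[1],v[1]; hi=0 → -19 -5 -7 1 -1 -12 -13 -14 -17 -15
end: lo=0, hi=0; v = -19 -5 -7 1 -1 -12 -13 -14 -17 -15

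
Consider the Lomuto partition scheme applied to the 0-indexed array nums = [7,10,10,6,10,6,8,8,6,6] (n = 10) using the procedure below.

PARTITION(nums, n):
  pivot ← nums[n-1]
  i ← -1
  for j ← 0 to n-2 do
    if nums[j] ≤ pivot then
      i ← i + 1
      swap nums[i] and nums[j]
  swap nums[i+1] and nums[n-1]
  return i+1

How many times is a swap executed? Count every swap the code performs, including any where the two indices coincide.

pivot=6, i=-1
j=0: 7>6, skip
j=1: 10>6, skip
j=2: 10>6, skip
j=3: 6≤6, i=0, swap(0,3) ⇒ [6,10,10,7,10,6,8,8,6,6]
j=4: 10>6, skip
j=5: 6≤6, i=1, swap(1,5) ⇒ [6,6,10,7,10,10,8,8,6,6]
j=6: 8>6, skip
j=7: 8>6, skip
j=8: 6≤6, i=2, swap(2,8) ⇒ [6,6,6,7,10,10,8,8,10,6]
swap(3,9) ⇒ [6,6,6,6,10,10,8,8,10,7]; return 3

4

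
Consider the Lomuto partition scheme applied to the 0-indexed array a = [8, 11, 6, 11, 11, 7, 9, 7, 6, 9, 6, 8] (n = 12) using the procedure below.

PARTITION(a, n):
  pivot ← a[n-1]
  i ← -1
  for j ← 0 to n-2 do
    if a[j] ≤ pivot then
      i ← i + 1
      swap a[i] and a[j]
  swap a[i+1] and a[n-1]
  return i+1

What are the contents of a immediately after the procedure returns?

[8, 6, 7, 7, 6, 6, 8, 11, 11, 9, 11, 9]

pivot = a[11] = 8; i = -1
j=0: a[0]=8 ≤ 8 → i=0, swap a[0],a[0] (no change) → [8, 11, 6, 11, 11, 7, 9, 7, 6, 9, 6, 8]
j=1: a[1]=11 > 8 → no swap
j=2: a[2]=6 ≤ 8 → i=1, swap a[1],a[2] → [8, 6, 11, 11, 11, 7, 9, 7, 6, 9, 6, 8]
j=3: a[3]=11 > 8 → no swap
j=4: a[4]=11 > 8 → no swap
j=5: a[5]=7 ≤ 8 → i=2, swap a[2],a[5] → [8, 6, 7, 11, 11, 11, 9, 7, 6, 9, 6, 8]
j=6: a[6]=9 > 8 → no swap
j=7: a[7]=7 ≤ 8 → i=3, swap a[3],a[7] → [8, 6, 7, 7, 11, 11, 9, 11, 6, 9, 6, 8]
j=8: a[8]=6 ≤ 8 → i=4, swap a[4],a[8] → [8, 6, 7, 7, 6, 11, 9, 11, 11, 9, 6, 8]
j=9: a[9]=9 > 8 → no swap
j=10: a[10]=6 ≤ 8 → i=5, swap a[5],a[10] → [8, 6, 7, 7, 6, 6, 9, 11, 11, 9, 11, 8]
final swap a[6],a[11] → [8, 6, 7, 7, 6, 6, 8, 11, 11, 9, 11, 9]; return 6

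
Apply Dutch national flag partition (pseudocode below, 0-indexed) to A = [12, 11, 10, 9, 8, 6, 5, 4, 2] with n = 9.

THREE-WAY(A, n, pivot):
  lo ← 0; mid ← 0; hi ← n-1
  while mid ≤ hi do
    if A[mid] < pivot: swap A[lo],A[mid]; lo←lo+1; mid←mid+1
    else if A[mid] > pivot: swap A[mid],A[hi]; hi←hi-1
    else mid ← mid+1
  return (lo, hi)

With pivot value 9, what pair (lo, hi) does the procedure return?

pivot = 9; lo=0, mid=0, hi=8
A[mid]=12>9: swap A[0],A[8]; hi=7 → [2, 11, 10, 9, 8, 6, 5, 4, 12]
A[mid]=2<9: swap A[0],A[0]; lo=1,mid=1 → [2, 11, 10, 9, 8, 6, 5, 4, 12]
A[mid]=11>9: swap A[1],A[7]; hi=6 → [2, 4, 10, 9, 8, 6, 5, 11, 12]
A[mid]=4<9: swap A[1],A[1]; lo=2,mid=2 → [2, 4, 10, 9, 8, 6, 5, 11, 12]
A[mid]=10>9: swap A[2],A[6]; hi=5 → [2, 4, 5, 9, 8, 6, 10, 11, 12]
A[mid]=5<9: swap A[2],A[2]; lo=3,mid=3 → [2, 4, 5, 9, 8, 6, 10, 11, 12]
A[mid]=9=9: mid=4
A[mid]=8<9: swap A[3],A[4]; lo=4,mid=5 → [2, 4, 5, 8, 9, 6, 10, 11, 12]
A[mid]=6<9: swap A[4],A[5]; lo=5,mid=6 → [2, 4, 5, 8, 6, 9, 10, 11, 12]
end: lo=5, hi=5; A = [2, 4, 5, 8, 6, 9, 10, 11, 12]

(5, 5)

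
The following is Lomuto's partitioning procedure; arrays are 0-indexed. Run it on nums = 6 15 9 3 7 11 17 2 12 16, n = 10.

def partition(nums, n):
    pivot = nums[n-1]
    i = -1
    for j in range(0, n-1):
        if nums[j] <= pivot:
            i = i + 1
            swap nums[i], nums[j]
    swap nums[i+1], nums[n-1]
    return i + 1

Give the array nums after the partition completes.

pivot=16, i=-1
j=0: 6≤16, i=0, swap(0,0) ⇒ 6 15 9 3 7 11 17 2 12 16
j=1: 15≤16, i=1, swap(1,1) ⇒ 6 15 9 3 7 11 17 2 12 16
j=2: 9≤16, i=2, swap(2,2) ⇒ 6 15 9 3 7 11 17 2 12 16
j=3: 3≤16, i=3, swap(3,3) ⇒ 6 15 9 3 7 11 17 2 12 16
j=4: 7≤16, i=4, swap(4,4) ⇒ 6 15 9 3 7 11 17 2 12 16
j=5: 11≤16, i=5, swap(5,5) ⇒ 6 15 9 3 7 11 17 2 12 16
j=6: 17>16, skip
j=7: 2≤16, i=6, swap(6,7) ⇒ 6 15 9 3 7 11 2 17 12 16
j=8: 12≤16, i=7, swap(7,8) ⇒ 6 15 9 3 7 11 2 12 17 16
swap(8,9) ⇒ 6 15 9 3 7 11 2 12 16 17; return 8

6 15 9 3 7 11 2 12 16 17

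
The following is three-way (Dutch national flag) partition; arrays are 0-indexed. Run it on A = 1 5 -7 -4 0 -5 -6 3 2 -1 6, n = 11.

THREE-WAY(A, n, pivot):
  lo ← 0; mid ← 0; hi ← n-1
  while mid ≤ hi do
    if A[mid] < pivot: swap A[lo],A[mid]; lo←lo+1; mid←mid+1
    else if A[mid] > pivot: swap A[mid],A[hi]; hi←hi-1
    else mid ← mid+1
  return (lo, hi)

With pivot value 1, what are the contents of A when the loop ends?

-1 -7 -4 0 -5 -6 1 2 3 6 5

lo=0 mid=0 hi=10
1=1: mid=1
5>1: swap(1,10), hi=9 ⇒ 1 6 -7 -4 0 -5 -6 3 2 -1 5
6>1: swap(1,9), hi=8 ⇒ 1 -1 -7 -4 0 -5 -6 3 2 6 5
-1<1: swap(0,1), lo=1 mid=2 ⇒ -1 1 -7 -4 0 -5 -6 3 2 6 5
-7<1: swap(1,2), lo=2 mid=3 ⇒ -1 -7 1 -4 0 -5 -6 3 2 6 5
-4<1: swap(2,3), lo=3 mid=4 ⇒ -1 -7 -4 1 0 -5 -6 3 2 6 5
0<1: swap(3,4), lo=4 mid=5 ⇒ -1 -7 -4 0 1 -5 -6 3 2 6 5
-5<1: swap(4,5), lo=5 mid=6 ⇒ -1 -7 -4 0 -5 1 -6 3 2 6 5
-6<1: swap(5,6), lo=6 mid=7 ⇒ -1 -7 -4 0 -5 -6 1 3 2 6 5
3>1: swap(7,8), hi=7 ⇒ -1 -7 -4 0 -5 -6 1 2 3 6 5
2>1: swap(7,7), hi=6 ⇒ -1 -7 -4 0 -5 -6 1 2 3 6 5
done. lo=6 hi=6; A=-1 -7 -4 0 -5 -6 1 2 3 6 5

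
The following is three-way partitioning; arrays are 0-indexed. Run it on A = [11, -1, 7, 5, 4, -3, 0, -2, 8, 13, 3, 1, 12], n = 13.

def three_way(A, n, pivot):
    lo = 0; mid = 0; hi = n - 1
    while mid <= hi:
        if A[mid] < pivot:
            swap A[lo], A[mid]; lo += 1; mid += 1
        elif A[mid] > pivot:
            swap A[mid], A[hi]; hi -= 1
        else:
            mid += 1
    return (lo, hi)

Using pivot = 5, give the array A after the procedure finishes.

lo=0 mid=0 hi=12
11>5: swap(0,12), hi=11 ⇒ [12, -1, 7, 5, 4, -3, 0, -2, 8, 13, 3, 1, 11]
12>5: swap(0,11), hi=10 ⇒ [1, -1, 7, 5, 4, -3, 0, -2, 8, 13, 3, 12, 11]
1<5: swap(0,0), lo=1 mid=1 ⇒ [1, -1, 7, 5, 4, -3, 0, -2, 8, 13, 3, 12, 11]
-1<5: swap(1,1), lo=2 mid=2 ⇒ [1, -1, 7, 5, 4, -3, 0, -2, 8, 13, 3, 12, 11]
7>5: swap(2,10), hi=9 ⇒ [1, -1, 3, 5, 4, -3, 0, -2, 8, 13, 7, 12, 11]
3<5: swap(2,2), lo=3 mid=3 ⇒ [1, -1, 3, 5, 4, -3, 0, -2, 8, 13, 7, 12, 11]
5=5: mid=4
4<5: swap(3,4), lo=4 mid=5 ⇒ [1, -1, 3, 4, 5, -3, 0, -2, 8, 13, 7, 12, 11]
-3<5: swap(4,5), lo=5 mid=6 ⇒ [1, -1, 3, 4, -3, 5, 0, -2, 8, 13, 7, 12, 11]
0<5: swap(5,6), lo=6 mid=7 ⇒ [1, -1, 3, 4, -3, 0, 5, -2, 8, 13, 7, 12, 11]
-2<5: swap(6,7), lo=7 mid=8 ⇒ [1, -1, 3, 4, -3, 0, -2, 5, 8, 13, 7, 12, 11]
8>5: swap(8,9), hi=8 ⇒ [1, -1, 3, 4, -3, 0, -2, 5, 13, 8, 7, 12, 11]
13>5: swap(8,8), hi=7 ⇒ [1, -1, 3, 4, -3, 0, -2, 5, 13, 8, 7, 12, 11]
done. lo=7 hi=7; A=[1, -1, 3, 4, -3, 0, -2, 5, 13, 8, 7, 12, 11]

[1, -1, 3, 4, -3, 0, -2, 5, 13, 8, 7, 12, 11]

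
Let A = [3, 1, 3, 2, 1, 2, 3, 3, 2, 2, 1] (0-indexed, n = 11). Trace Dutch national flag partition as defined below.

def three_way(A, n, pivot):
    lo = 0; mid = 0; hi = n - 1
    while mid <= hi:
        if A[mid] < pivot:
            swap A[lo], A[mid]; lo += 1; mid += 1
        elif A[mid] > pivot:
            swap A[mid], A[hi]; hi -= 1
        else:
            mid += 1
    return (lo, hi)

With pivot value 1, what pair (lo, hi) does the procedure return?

(0, 2)

lo=0 mid=0 hi=10
3>1: swap(0,10), hi=9 ⇒ [1, 1, 3, 2, 1, 2, 3, 3, 2, 2, 3]
1=1: mid=1
1=1: mid=2
3>1: swap(2,9), hi=8 ⇒ [1, 1, 2, 2, 1, 2, 3, 3, 2, 3, 3]
2>1: swap(2,8), hi=7 ⇒ [1, 1, 2, 2, 1, 2, 3, 3, 2, 3, 3]
2>1: swap(2,7), hi=6 ⇒ [1, 1, 3, 2, 1, 2, 3, 2, 2, 3, 3]
3>1: swap(2,6), hi=5 ⇒ [1, 1, 3, 2, 1, 2, 3, 2, 2, 3, 3]
3>1: swap(2,5), hi=4 ⇒ [1, 1, 2, 2, 1, 3, 3, 2, 2, 3, 3]
2>1: swap(2,4), hi=3 ⇒ [1, 1, 1, 2, 2, 3, 3, 2, 2, 3, 3]
1=1: mid=3
2>1: swap(3,3), hi=2 ⇒ [1, 1, 1, 2, 2, 3, 3, 2, 2, 3, 3]
done. lo=0 hi=2; A=[1, 1, 1, 2, 2, 3, 3, 2, 2, 3, 3]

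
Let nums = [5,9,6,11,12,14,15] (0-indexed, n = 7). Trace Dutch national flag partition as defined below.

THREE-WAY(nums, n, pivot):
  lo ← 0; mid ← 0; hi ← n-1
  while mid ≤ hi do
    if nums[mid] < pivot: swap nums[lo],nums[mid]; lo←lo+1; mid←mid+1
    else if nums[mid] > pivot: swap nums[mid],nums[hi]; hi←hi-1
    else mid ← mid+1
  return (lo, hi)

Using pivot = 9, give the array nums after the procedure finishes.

[5,6,9,12,14,15,11]

pivot = 9; lo=0, mid=0, hi=6
nums[mid]=5<9: swap nums[0],nums[0]; lo=1,mid=1 → [5,9,6,11,12,14,15]
nums[mid]=9=9: mid=2
nums[mid]=6<9: swap nums[1],nums[2]; lo=2,mid=3 → [5,6,9,11,12,14,15]
nums[mid]=11>9: swap nums[3],nums[6]; hi=5 → [5,6,9,15,12,14,11]
nums[mid]=15>9: swap nums[3],nums[5]; hi=4 → [5,6,9,14,12,15,11]
nums[mid]=14>9: swap nums[3],nums[4]; hi=3 → [5,6,9,12,14,15,11]
nums[mid]=12>9: swap nums[3],nums[3]; hi=2 → [5,6,9,12,14,15,11]
end: lo=2, hi=2; nums = [5,6,9,12,14,15,11]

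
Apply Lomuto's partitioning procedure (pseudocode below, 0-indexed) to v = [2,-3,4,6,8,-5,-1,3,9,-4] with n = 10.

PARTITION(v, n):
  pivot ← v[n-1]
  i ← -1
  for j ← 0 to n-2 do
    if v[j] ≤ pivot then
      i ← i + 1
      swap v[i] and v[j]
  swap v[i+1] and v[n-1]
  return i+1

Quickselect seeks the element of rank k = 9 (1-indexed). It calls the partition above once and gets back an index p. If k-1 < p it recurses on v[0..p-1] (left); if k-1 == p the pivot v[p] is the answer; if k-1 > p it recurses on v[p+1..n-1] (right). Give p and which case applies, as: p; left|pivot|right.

pivot = v[9] = -4; i = -1
j=0: v[0]=2 > -4 → no swap
j=1: v[1]=-3 > -4 → no swap
j=2: v[2]=4 > -4 → no swap
j=3: v[3]=6 > -4 → no swap
j=4: v[4]=8 > -4 → no swap
j=5: v[5]=-5 ≤ -4 → i=0, swap v[0],v[5] → [-5,-3,4,6,8,2,-1,3,9,-4]
j=6: v[6]=-1 > -4 → no swap
j=7: v[7]=3 > -4 → no swap
j=8: v[8]=9 > -4 → no swap
final swap v[1],v[9] → [-5,-4,4,6,8,2,-1,3,9,-3]; return 1
p = 1; k-1 = 8 > 1 ⇒ right

1; right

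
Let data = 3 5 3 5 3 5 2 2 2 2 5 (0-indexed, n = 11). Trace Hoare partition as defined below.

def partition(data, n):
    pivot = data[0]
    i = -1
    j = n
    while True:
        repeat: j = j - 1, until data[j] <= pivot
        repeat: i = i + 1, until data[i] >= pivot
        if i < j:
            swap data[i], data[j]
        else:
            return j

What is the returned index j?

pivot = data[0] = 3; i = -1, j = 11
j→9 (data[9]=2≤3), i→0 (data[0]=3≥3); i<j, swap → 2 5 3 5 3 5 2 2 2 3 5
j→8 (data[8]=2≤3), i→1 (data[1]=5≥3); i<j, swap → 2 2 3 5 3 5 2 2 5 3 5
j→7 (data[7]=2≤3), i→2 (data[2]=3≥3); i<j, swap → 2 2 2 5 3 5 2 3 5 3 5
j→6 (data[6]=2≤3), i→3 (data[3]=5≥3); i<j, swap → 2 2 2 2 3 5 5 3 5 3 5
j→4, i→4; i≥j, return j=4. data = 2 2 2 2 3 5 5 3 5 3 5

4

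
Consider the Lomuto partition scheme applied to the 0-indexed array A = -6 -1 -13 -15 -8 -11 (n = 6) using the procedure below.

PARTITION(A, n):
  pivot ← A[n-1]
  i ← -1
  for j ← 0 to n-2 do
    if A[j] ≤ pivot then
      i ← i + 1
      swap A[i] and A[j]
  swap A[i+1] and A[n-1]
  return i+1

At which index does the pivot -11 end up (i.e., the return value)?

pivot = A[5] = -11; i = -1
j=0: A[0]=-6 > -11 → no swap
j=1: A[1]=-1 > -11 → no swap
j=2: A[2]=-13 ≤ -11 → i=0, swap A[0],A[2] → -13 -1 -6 -15 -8 -11
j=3: A[3]=-15 ≤ -11 → i=1, swap A[1],A[3] → -13 -15 -6 -1 -8 -11
j=4: A[4]=-8 > -11 → no swap
final swap A[2],A[5] → -13 -15 -11 -1 -8 -6; return 2

2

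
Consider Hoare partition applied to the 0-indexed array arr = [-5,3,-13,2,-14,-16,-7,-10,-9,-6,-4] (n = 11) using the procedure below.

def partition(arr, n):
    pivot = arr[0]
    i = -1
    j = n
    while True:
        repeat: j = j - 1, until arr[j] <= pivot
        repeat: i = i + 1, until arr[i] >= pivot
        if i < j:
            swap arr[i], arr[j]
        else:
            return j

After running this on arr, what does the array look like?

pivot = arr[0] = -5; i = -1, j = 11
j→9 (arr[9]=-6≤-5), i→0 (arr[0]=-5≥-5); i<j, swap → [-6,3,-13,2,-14,-16,-7,-10,-9,-5,-4]
j→8 (arr[8]=-9≤-5), i→1 (arr[1]=3≥-5); i<j, swap → [-6,-9,-13,2,-14,-16,-7,-10,3,-5,-4]
j→7 (arr[7]=-10≤-5), i→3 (arr[3]=2≥-5); i<j, swap → [-6,-9,-13,-10,-14,-16,-7,2,3,-5,-4]
j→6, i→7; i≥j, return j=6. arr = [-6,-9,-13,-10,-14,-16,-7,2,3,-5,-4]

[-6,-9,-13,-10,-14,-16,-7,2,3,-5,-4]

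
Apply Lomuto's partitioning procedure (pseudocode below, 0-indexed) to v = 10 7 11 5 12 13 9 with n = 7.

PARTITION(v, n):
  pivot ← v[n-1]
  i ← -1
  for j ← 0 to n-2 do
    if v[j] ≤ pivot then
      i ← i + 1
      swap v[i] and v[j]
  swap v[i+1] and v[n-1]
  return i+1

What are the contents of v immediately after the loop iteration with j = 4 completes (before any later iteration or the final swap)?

pivot=9, i=-1
j=0: 10>9, skip
j=1: 7≤9, i=0, swap(0,1) ⇒ 7 10 11 5 12 13 9
j=2: 11>9, skip
j=3: 5≤9, i=1, swap(1,3) ⇒ 7 5 11 10 12 13 9
j=4: 12>9, skip
(after j=4) v = 7 5 11 10 12 13 9

7 5 11 10 12 13 9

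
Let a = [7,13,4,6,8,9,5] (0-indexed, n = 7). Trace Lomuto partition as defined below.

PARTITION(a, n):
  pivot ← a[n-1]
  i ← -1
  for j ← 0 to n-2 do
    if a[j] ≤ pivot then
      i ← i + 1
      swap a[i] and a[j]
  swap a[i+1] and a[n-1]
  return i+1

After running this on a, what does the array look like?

[4,5,7,6,8,9,13]

pivot=5, i=-1
j=0: 7>5, skip
j=1: 13>5, skip
j=2: 4≤5, i=0, swap(0,2) ⇒ [4,13,7,6,8,9,5]
j=3: 6>5, skip
j=4: 8>5, skip
j=5: 9>5, skip
swap(1,6) ⇒ [4,5,7,6,8,9,13]; return 1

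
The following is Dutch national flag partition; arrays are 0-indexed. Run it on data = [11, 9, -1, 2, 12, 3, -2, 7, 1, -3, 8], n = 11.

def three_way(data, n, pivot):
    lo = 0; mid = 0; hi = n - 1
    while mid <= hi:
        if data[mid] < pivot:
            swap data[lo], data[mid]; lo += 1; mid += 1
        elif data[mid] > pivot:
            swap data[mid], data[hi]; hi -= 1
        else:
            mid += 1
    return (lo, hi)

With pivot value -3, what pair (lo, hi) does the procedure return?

(0, 0)

pivot = -3; lo=0, mid=0, hi=10
data[mid]=11>-3: swap data[0],data[10]; hi=9 → [8, 9, -1, 2, 12, 3, -2, 7, 1, -3, 11]
data[mid]=8>-3: swap data[0],data[9]; hi=8 → [-3, 9, -1, 2, 12, 3, -2, 7, 1, 8, 11]
data[mid]=-3=-3: mid=1
data[mid]=9>-3: swap data[1],data[8]; hi=7 → [-3, 1, -1, 2, 12, 3, -2, 7, 9, 8, 11]
data[mid]=1>-3: swap data[1],data[7]; hi=6 → [-3, 7, -1, 2, 12, 3, -2, 1, 9, 8, 11]
data[mid]=7>-3: swap data[1],data[6]; hi=5 → [-3, -2, -1, 2, 12, 3, 7, 1, 9, 8, 11]
data[mid]=-2>-3: swap data[1],data[5]; hi=4 → [-3, 3, -1, 2, 12, -2, 7, 1, 9, 8, 11]
data[mid]=3>-3: swap data[1],data[4]; hi=3 → [-3, 12, -1, 2, 3, -2, 7, 1, 9, 8, 11]
data[mid]=12>-3: swap data[1],data[3]; hi=2 → [-3, 2, -1, 12, 3, -2, 7, 1, 9, 8, 11]
data[mid]=2>-3: swap data[1],data[2]; hi=1 → [-3, -1, 2, 12, 3, -2, 7, 1, 9, 8, 11]
data[mid]=-1>-3: swap data[1],data[1]; hi=0 → [-3, -1, 2, 12, 3, -2, 7, 1, 9, 8, 11]
end: lo=0, hi=0; data = [-3, -1, 2, 12, 3, -2, 7, 1, 9, 8, 11]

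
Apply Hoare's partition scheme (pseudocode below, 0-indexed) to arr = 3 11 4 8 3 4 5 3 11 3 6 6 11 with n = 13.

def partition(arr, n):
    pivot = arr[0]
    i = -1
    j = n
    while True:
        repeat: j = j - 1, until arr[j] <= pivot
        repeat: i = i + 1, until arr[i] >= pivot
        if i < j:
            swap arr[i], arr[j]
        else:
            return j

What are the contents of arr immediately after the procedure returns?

3 3 3 8 4 4 5 11 11 3 6 6 11

pivot = arr[0] = 3; i = -1, j = 13
j→9 (arr[9]=3≤3), i→0 (arr[0]=3≥3); i<j, swap → 3 11 4 8 3 4 5 3 11 3 6 6 11
j→7 (arr[7]=3≤3), i→1 (arr[1]=11≥3); i<j, swap → 3 3 4 8 3 4 5 11 11 3 6 6 11
j→4 (arr[4]=3≤3), i→2 (arr[2]=4≥3); i<j, swap → 3 3 3 8 4 4 5 11 11 3 6 6 11
j→2, i→3; i≥j, return j=2. arr = 3 3 3 8 4 4 5 11 11 3 6 6 11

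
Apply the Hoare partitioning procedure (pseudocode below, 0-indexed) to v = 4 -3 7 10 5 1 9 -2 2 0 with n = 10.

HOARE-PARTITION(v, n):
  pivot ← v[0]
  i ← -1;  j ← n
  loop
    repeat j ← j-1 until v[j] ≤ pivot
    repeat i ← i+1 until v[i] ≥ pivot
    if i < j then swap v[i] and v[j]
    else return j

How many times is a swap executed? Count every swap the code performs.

pivot = v[0] = 4; i = -1, j = 10
j→9 (v[9]=0≤4), i→0 (v[0]=4≥4); i<j, swap → 0 -3 7 10 5 1 9 -2 2 4
j→8 (v[8]=2≤4), i→2 (v[2]=7≥4); i<j, swap → 0 -3 2 10 5 1 9 -2 7 4
j→7 (v[7]=-2≤4), i→3 (v[3]=10≥4); i<j, swap → 0 -3 2 -2 5 1 9 10 7 4
j→5 (v[5]=1≤4), i→4 (v[4]=5≥4); i<j, swap → 0 -3 2 -2 1 5 9 10 7 4
j→4, i→5; i≥j, return j=4. v = 0 -3 2 -2 1 5 9 10 7 4

4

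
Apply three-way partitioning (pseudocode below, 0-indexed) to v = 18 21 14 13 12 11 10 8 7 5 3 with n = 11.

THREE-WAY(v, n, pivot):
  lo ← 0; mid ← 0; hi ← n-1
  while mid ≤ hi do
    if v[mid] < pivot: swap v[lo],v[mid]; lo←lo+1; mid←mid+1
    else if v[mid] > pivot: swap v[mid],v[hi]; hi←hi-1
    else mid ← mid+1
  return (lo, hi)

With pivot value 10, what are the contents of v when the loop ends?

pivot = 10; lo=0, mid=0, hi=10
v[mid]=18>10: swap v[0],v[10]; hi=9 → 3 21 14 13 12 11 10 8 7 5 18
v[mid]=3<10: swap v[0],v[0]; lo=1,mid=1 → 3 21 14 13 12 11 10 8 7 5 18
v[mid]=21>10: swap v[1],v[9]; hi=8 → 3 5 14 13 12 11 10 8 7 21 18
v[mid]=5<10: swap v[1],v[1]; lo=2,mid=2 → 3 5 14 13 12 11 10 8 7 21 18
v[mid]=14>10: swap v[2],v[8]; hi=7 → 3 5 7 13 12 11 10 8 14 21 18
v[mid]=7<10: swap v[2],v[2]; lo=3,mid=3 → 3 5 7 13 12 11 10 8 14 21 18
v[mid]=13>10: swap v[3],v[7]; hi=6 → 3 5 7 8 12 11 10 13 14 21 18
v[mid]=8<10: swap v[3],v[3]; lo=4,mid=4 → 3 5 7 8 12 11 10 13 14 21 18
v[mid]=12>10: swap v[4],v[6]; hi=5 → 3 5 7 8 10 11 12 13 14 21 18
v[mid]=10=10: mid=5
v[mid]=11>10: swap v[5],v[5]; hi=4 → 3 5 7 8 10 11 12 13 14 21 18
end: lo=4, hi=4; v = 3 5 7 8 10 11 12 13 14 21 18

3 5 7 8 10 11 12 13 14 21 18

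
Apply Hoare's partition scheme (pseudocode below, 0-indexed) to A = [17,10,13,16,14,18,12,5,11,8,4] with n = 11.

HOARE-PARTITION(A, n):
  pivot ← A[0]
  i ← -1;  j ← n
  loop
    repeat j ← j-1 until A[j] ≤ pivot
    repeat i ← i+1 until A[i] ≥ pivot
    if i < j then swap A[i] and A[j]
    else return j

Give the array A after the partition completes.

[4,10,13,16,14,8,12,5,11,18,17]

pivot = A[0] = 17; i = -1, j = 11
j→10 (A[10]=4≤17), i→0 (A[0]=17≥17); i<j, swap → [4,10,13,16,14,18,12,5,11,8,17]
j→9 (A[9]=8≤17), i→5 (A[5]=18≥17); i<j, swap → [4,10,13,16,14,8,12,5,11,18,17]
j→8, i→9; i≥j, return j=8. A = [4,10,13,16,14,8,12,5,11,18,17]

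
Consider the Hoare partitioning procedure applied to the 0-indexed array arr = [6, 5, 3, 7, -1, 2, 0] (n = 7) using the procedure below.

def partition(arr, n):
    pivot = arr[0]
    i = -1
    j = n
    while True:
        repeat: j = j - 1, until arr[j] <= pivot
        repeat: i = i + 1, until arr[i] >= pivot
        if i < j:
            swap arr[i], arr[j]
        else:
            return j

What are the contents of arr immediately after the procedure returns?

[0, 5, 3, 2, -1, 7, 6]

pivot = arr[0] = 6; i = -1, j = 7
j→6 (arr[6]=0≤6), i→0 (arr[0]=6≥6); i<j, swap → [0, 5, 3, 7, -1, 2, 6]
j→5 (arr[5]=2≤6), i→3 (arr[3]=7≥6); i<j, swap → [0, 5, 3, 2, -1, 7, 6]
j→4, i→5; i≥j, return j=4. arr = [0, 5, 3, 2, -1, 7, 6]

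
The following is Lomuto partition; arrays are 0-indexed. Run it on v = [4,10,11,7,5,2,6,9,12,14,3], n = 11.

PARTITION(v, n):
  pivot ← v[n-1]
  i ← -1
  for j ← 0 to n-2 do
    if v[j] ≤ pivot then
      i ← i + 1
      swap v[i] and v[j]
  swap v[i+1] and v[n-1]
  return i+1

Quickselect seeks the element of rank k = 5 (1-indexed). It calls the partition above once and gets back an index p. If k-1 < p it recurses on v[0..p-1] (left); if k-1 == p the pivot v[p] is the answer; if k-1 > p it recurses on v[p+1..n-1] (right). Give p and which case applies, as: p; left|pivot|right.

pivot=3, i=-1
j=0: 4>3, skip
j=1: 10>3, skip
j=2: 11>3, skip
j=3: 7>3, skip
j=4: 5>3, skip
j=5: 2≤3, i=0, swap(0,5) ⇒ [2,10,11,7,5,4,6,9,12,14,3]
j=6: 6>3, skip
j=7: 9>3, skip
j=8: 12>3, skip
j=9: 14>3, skip
swap(1,10) ⇒ [2,3,11,7,5,4,6,9,12,14,10]; return 1
p = 1; k-1 = 4 > 1 ⇒ right

1; right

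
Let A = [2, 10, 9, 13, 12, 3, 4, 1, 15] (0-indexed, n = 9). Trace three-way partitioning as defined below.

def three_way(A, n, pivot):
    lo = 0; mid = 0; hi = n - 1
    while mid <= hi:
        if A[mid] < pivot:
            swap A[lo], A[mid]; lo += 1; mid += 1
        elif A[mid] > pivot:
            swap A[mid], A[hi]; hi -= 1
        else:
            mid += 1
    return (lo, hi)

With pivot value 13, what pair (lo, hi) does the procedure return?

(7, 7)

lo=0 mid=0 hi=8
2<13: swap(0,0), lo=1 mid=1 ⇒ [2, 10, 9, 13, 12, 3, 4, 1, 15]
10<13: swap(1,1), lo=2 mid=2 ⇒ [2, 10, 9, 13, 12, 3, 4, 1, 15]
9<13: swap(2,2), lo=3 mid=3 ⇒ [2, 10, 9, 13, 12, 3, 4, 1, 15]
13=13: mid=4
12<13: swap(3,4), lo=4 mid=5 ⇒ [2, 10, 9, 12, 13, 3, 4, 1, 15]
3<13: swap(4,5), lo=5 mid=6 ⇒ [2, 10, 9, 12, 3, 13, 4, 1, 15]
4<13: swap(5,6), lo=6 mid=7 ⇒ [2, 10, 9, 12, 3, 4, 13, 1, 15]
1<13: swap(6,7), lo=7 mid=8 ⇒ [2, 10, 9, 12, 3, 4, 1, 13, 15]
15>13: swap(8,8), hi=7 ⇒ [2, 10, 9, 12, 3, 4, 1, 13, 15]
done. lo=7 hi=7; A=[2, 10, 9, 12, 3, 4, 1, 13, 15]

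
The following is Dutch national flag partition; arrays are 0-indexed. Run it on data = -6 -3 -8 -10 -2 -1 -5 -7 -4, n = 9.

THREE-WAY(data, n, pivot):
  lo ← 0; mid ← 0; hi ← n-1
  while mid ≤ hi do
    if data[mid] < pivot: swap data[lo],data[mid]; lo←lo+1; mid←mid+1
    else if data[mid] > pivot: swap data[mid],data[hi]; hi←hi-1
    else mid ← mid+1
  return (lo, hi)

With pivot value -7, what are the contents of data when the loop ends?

-10 -8 -7 -2 -1 -5 -3 -4 -6

lo=0 mid=0 hi=8
-6>-7: swap(0,8), hi=7 ⇒ -4 -3 -8 -10 -2 -1 -5 -7 -6
-4>-7: swap(0,7), hi=6 ⇒ -7 -3 -8 -10 -2 -1 -5 -4 -6
-7=-7: mid=1
-3>-7: swap(1,6), hi=5 ⇒ -7 -5 -8 -10 -2 -1 -3 -4 -6
-5>-7: swap(1,5), hi=4 ⇒ -7 -1 -8 -10 -2 -5 -3 -4 -6
-1>-7: swap(1,4), hi=3 ⇒ -7 -2 -8 -10 -1 -5 -3 -4 -6
-2>-7: swap(1,3), hi=2 ⇒ -7 -10 -8 -2 -1 -5 -3 -4 -6
-10<-7: swap(0,1), lo=1 mid=2 ⇒ -10 -7 -8 -2 -1 -5 -3 -4 -6
-8<-7: swap(1,2), lo=2 mid=3 ⇒ -10 -8 -7 -2 -1 -5 -3 -4 -6
done. lo=2 hi=2; data=-10 -8 -7 -2 -1 -5 -3 -4 -6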